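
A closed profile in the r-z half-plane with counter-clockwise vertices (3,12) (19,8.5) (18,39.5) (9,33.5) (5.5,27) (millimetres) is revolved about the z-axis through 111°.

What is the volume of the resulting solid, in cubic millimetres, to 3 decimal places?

Volume = 8091.319 mm³

Profile (r,z), 5 vertices: (3,12) (19,8.5) (18,39.5) (9,33.5) (5.5,27)
edge 0: (3,12)→(19,8.5)  cross = 3·8.5 − 19·12 = -202.5000; (r_i+r_j)·cross = 22·-202.5000 = -4455.0000
edge 1: (19,8.5)→(18,39.5)  cross = 19·39.5 − 18·8.5 = 597.5000; (r_i+r_j)·cross = 37·597.5000 = 22107.5000
edge 2: (18,39.5)→(9,33.5)  cross = 18·33.5 − 9·39.5 = 247.5000; (r_i+r_j)·cross = 27·247.5000 = 6682.5000
edge 3: (9,33.5)→(5.5,27)  cross = 9·27 − 5.5·33.5 = 58.7500; (r_i+r_j)·cross = 14.5·58.7500 = 851.8750
edge 4: (5.5,27)→(3,12)  cross = 5.5·12 − 3·27 = -15.0000; (r_i+r_j)·cross = 8.5·-15.0000 = -127.5000
Σcross = 686.2500 → A = |Σcross|/2 = 343.1250 mm²
Σ(r_i+r_j)·cross = 25059.3750 → first moment M = |Σ|/6 = 4176.5625
R_c = M/A = 4176.5625/343.1250 = 12.1721 mm
θ = 111° = 1.937315 rad
V = θ·R_c·A = 1.937315·12.1721·343.1250 = 8091.319 mm³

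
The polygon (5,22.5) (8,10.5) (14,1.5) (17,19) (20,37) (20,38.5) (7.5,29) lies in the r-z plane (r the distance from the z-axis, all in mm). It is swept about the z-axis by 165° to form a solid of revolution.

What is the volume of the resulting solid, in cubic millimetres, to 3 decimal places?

Profile (r,z), 7 vertices: (5,22.5) (8,10.5) (14,1.5) (17,19) (20,37) (20,38.5) (7.5,29)
edge 0: (5,22.5)→(8,10.5)  cross = 5·10.5 − 8·22.5 = -127.5000; (r_i+r_j)·cross = 13·-127.5000 = -1657.5000
edge 1: (8,10.5)→(14,1.5)  cross = 8·1.5 − 14·10.5 = -135.0000; (r_i+r_j)·cross = 22·-135.0000 = -2970.0000
edge 2: (14,1.5)→(17,19)  cross = 14·19 − 17·1.5 = 240.5000; (r_i+r_j)·cross = 31·240.5000 = 7455.5000
edge 3: (17,19)→(20,37)  cross = 17·37 − 20·19 = 249.0000; (r_i+r_j)·cross = 37·249.0000 = 9213.0000
edge 4: (20,37)→(20,38.5)  cross = 20·38.5 − 20·37 = 30.0000; (r_i+r_j)·cross = 40·30.0000 = 1200.0000
edge 5: (20,38.5)→(7.5,29)  cross = 20·29 − 7.5·38.5 = 291.2500; (r_i+r_j)·cross = 27.5·291.2500 = 8009.3750
edge 6: (7.5,29)→(5,22.5)  cross = 7.5·22.5 − 5·29 = 23.7500; (r_i+r_j)·cross = 12.5·23.7500 = 296.8750
Σcross = 572.0000 → A = |Σcross|/2 = 286.0000 mm²
Σ(r_i+r_j)·cross = 21547.2500 → first moment M = |Σ|/6 = 3591.2083
R_c = M/A = 3591.2083/286.0000 = 12.5567 mm
θ = 165° = 2.879793 rad
V = θ·R_c·A = 2.879793·12.5567·286.0000 = 10341.938 mm³

Volume = 10341.938 mm³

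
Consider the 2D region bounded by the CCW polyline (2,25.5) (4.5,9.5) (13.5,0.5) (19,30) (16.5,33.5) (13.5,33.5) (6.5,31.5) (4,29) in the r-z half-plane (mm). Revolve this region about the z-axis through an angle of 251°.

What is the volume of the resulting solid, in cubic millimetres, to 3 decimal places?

Profile (r,z), 8 vertices: (2,25.5) (4.5,9.5) (13.5,0.5) (19,30) (16.5,33.5) (13.5,33.5) (6.5,31.5) (4,29)
edge 0: (2,25.5)→(4.5,9.5)  cross = 2·9.5 − 4.5·25.5 = -95.7500; (r_i+r_j)·cross = 6.5·-95.7500 = -622.3750
edge 1: (4.5,9.5)→(13.5,0.5)  cross = 4.5·0.5 − 13.5·9.5 = -126.0000; (r_i+r_j)·cross = 18·-126.0000 = -2268.0000
edge 2: (13.5,0.5)→(19,30)  cross = 13.5·30 − 19·0.5 = 395.5000; (r_i+r_j)·cross = 32.5·395.5000 = 12853.7500
edge 3: (19,30)→(16.5,33.5)  cross = 19·33.5 − 16.5·30 = 141.5000; (r_i+r_j)·cross = 35.5·141.5000 = 5023.2500
edge 4: (16.5,33.5)→(13.5,33.5)  cross = 16.5·33.5 − 13.5·33.5 = 100.5000; (r_i+r_j)·cross = 30·100.5000 = 3015.0000
edge 5: (13.5,33.5)→(6.5,31.5)  cross = 13.5·31.5 − 6.5·33.5 = 207.5000; (r_i+r_j)·cross = 20·207.5000 = 4150.0000
edge 6: (6.5,31.5)→(4,29)  cross = 6.5·29 − 4·31.5 = 62.5000; (r_i+r_j)·cross = 10.5·62.5000 = 656.2500
edge 7: (4,29)→(2,25.5)  cross = 4·25.5 − 2·29 = 44.0000; (r_i+r_j)·cross = 6·44.0000 = 264.0000
Σcross = 729.7500 → A = |Σcross|/2 = 364.8750 mm²
Σ(r_i+r_j)·cross = 23071.8750 → first moment M = |Σ|/6 = 3845.3125
R_c = M/A = 3845.3125/364.8750 = 10.5387 mm
θ = 251° = 4.380776 rad
V = θ·R_c·A = 4.380776·10.5387·364.8750 = 16845.454 mm³

Volume = 16845.454 mm³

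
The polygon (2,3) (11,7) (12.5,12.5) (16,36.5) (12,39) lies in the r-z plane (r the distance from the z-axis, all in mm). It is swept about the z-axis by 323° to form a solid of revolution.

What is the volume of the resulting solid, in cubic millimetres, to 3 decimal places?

Volume = 12074.518 mm³

Profile (r,z), 5 vertices: (2,3) (11,7) (12.5,12.5) (16,36.5) (12,39)
edge 0: (2,3)→(11,7)  cross = 2·7 − 11·3 = -19.0000; (r_i+r_j)·cross = 13·-19.0000 = -247.0000
edge 1: (11,7)→(12.5,12.5)  cross = 11·12.5 − 12.5·7 = 50.0000; (r_i+r_j)·cross = 23.5·50.0000 = 1175.0000
edge 2: (12.5,12.5)→(16,36.5)  cross = 12.5·36.5 − 16·12.5 = 256.2500; (r_i+r_j)·cross = 28.5·256.2500 = 7303.1250
edge 3: (16,36.5)→(12,39)  cross = 16·39 − 12·36.5 = 186.0000; (r_i+r_j)·cross = 28·186.0000 = 5208.0000
edge 4: (12,39)→(2,3)  cross = 12·3 − 2·39 = -42.0000; (r_i+r_j)·cross = 14·-42.0000 = -588.0000
Σcross = 431.2500 → A = |Σcross|/2 = 215.6250 mm²
Σ(r_i+r_j)·cross = 12851.1250 → first moment M = |Σ|/6 = 2141.8542
R_c = M/A = 2141.8542/215.6250 = 9.9332 mm
θ = 323° = 5.637413 rad
V = θ·R_c·A = 5.637413·9.9332·215.6250 = 12074.518 mm³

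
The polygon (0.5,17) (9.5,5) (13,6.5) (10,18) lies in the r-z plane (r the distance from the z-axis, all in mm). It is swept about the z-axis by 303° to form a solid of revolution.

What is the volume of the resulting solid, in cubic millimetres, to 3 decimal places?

Volume = 3450.096 mm³

Profile (r,z), 4 vertices: (0.5,17) (9.5,5) (13,6.5) (10,18)
edge 0: (0.5,17)→(9.5,5)  cross = 0.5·5 − 9.5·17 = -159.0000; (r_i+r_j)·cross = 10·-159.0000 = -1590.0000
edge 1: (9.5,5)→(13,6.5)  cross = 9.5·6.5 − 13·5 = -3.2500; (r_i+r_j)·cross = 22.5·-3.2500 = -73.1250
edge 2: (13,6.5)→(10,18)  cross = 13·18 − 10·6.5 = 169.0000; (r_i+r_j)·cross = 23·169.0000 = 3887.0000
edge 3: (10,18)→(0.5,17)  cross = 10·17 − 0.5·18 = 161.0000; (r_i+r_j)·cross = 10.5·161.0000 = 1690.5000
Σcross = 167.7500 → A = |Σcross|/2 = 83.8750 mm²
Σ(r_i+r_j)·cross = 3914.3750 → first moment M = |Σ|/6 = 652.3958
R_c = M/A = 652.3958/83.8750 = 7.7782 mm
θ = 303° = 5.288348 rad
V = θ·R_c·A = 5.288348·7.7782·83.8750 = 3450.096 mm³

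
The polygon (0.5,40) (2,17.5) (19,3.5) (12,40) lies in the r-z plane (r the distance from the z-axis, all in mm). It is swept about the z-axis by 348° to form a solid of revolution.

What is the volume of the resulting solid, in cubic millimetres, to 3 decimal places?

Profile (r,z), 4 vertices: (0.5,40) (2,17.5) (19,3.5) (12,40)
edge 0: (0.5,40)→(2,17.5)  cross = 0.5·17.5 − 2·40 = -71.2500; (r_i+r_j)·cross = 2.5·-71.2500 = -178.1250
edge 1: (2,17.5)→(19,3.5)  cross = 2·3.5 − 19·17.5 = -325.5000; (r_i+r_j)·cross = 21·-325.5000 = -6835.5000
edge 2: (19,3.5)→(12,40)  cross = 19·40 − 12·3.5 = 718.0000; (r_i+r_j)·cross = 31·718.0000 = 22258.0000
edge 3: (12,40)→(0.5,40)  cross = 12·40 − 0.5·40 = 460.0000; (r_i+r_j)·cross = 12.5·460.0000 = 5750.0000
Σcross = 781.2500 → A = |Σcross|/2 = 390.6250 mm²
Σ(r_i+r_j)·cross = 20994.3750 → first moment M = |Σ|/6 = 3499.0625
R_c = M/A = 3499.0625/390.6250 = 8.9576 mm
θ = 348° = 6.073746 rad
V = θ·R_c·A = 6.073746·8.9576·390.6250 = 21252.416 mm³

Volume = 21252.416 mm³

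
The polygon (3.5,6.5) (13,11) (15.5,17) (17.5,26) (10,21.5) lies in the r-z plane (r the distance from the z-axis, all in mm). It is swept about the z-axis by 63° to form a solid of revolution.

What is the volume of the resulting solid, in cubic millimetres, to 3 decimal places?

Profile (r,z), 5 vertices: (3.5,6.5) (13,11) (15.5,17) (17.5,26) (10,21.5)
edge 0: (3.5,6.5)→(13,11)  cross = 3.5·11 − 13·6.5 = -46.0000; (r_i+r_j)·cross = 16.5·-46.0000 = -759.0000
edge 1: (13,11)→(15.5,17)  cross = 13·17 − 15.5·11 = 50.5000; (r_i+r_j)·cross = 28.5·50.5000 = 1439.2500
edge 2: (15.5,17)→(17.5,26)  cross = 15.5·26 − 17.5·17 = 105.5000; (r_i+r_j)·cross = 33·105.5000 = 3481.5000
edge 3: (17.5,26)→(10,21.5)  cross = 17.5·21.5 − 10·26 = 116.2500; (r_i+r_j)·cross = 27.5·116.2500 = 3196.8750
edge 4: (10,21.5)→(3.5,6.5)  cross = 10·6.5 − 3.5·21.5 = -10.2500; (r_i+r_j)·cross = 13.5·-10.2500 = -138.3750
Σcross = 216.0000 → A = |Σcross|/2 = 108.0000 mm²
Σ(r_i+r_j)·cross = 7220.2500 → first moment M = |Σ|/6 = 1203.3750
R_c = M/A = 1203.3750/108.0000 = 11.1424 mm
θ = 63° = 1.099557 rad
V = θ·R_c·A = 1.099557·11.1424·108.0000 = 1323.180 mm³

Volume = 1323.180 mm³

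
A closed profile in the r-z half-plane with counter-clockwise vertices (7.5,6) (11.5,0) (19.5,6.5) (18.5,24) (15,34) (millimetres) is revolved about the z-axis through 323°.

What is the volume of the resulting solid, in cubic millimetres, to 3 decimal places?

Profile (r,z), 5 vertices: (7.5,6) (11.5,0) (19.5,6.5) (18.5,24) (15,34)
edge 0: (7.5,6)→(11.5,0)  cross = 7.5·0 − 11.5·6 = -69.0000; (r_i+r_j)·cross = 19·-69.0000 = -1311.0000
edge 1: (11.5,0)→(19.5,6.5)  cross = 11.5·6.5 − 19.5·0 = 74.7500; (r_i+r_j)·cross = 31·74.7500 = 2317.2500
edge 2: (19.5,6.5)→(18.5,24)  cross = 19.5·24 − 18.5·6.5 = 347.7500; (r_i+r_j)·cross = 38·347.7500 = 13214.5000
edge 3: (18.5,24)→(15,34)  cross = 18.5·34 − 15·24 = 269.0000; (r_i+r_j)·cross = 33.5·269.0000 = 9011.5000
edge 4: (15,34)→(7.5,6)  cross = 15·6 − 7.5·34 = -165.0000; (r_i+r_j)·cross = 22.5·-165.0000 = -3712.5000
Σcross = 457.5000 → A = |Σcross|/2 = 228.7500 mm²
Σ(r_i+r_j)·cross = 19519.7500 → first moment M = |Σ|/6 = 3253.2917
R_c = M/A = 3253.2917/228.7500 = 14.2220 mm
θ = 323° = 5.637413 rad
V = θ·R_c·A = 5.637413·14.2220·228.7500 = 18340.150 mm³

Volume = 18340.150 mm³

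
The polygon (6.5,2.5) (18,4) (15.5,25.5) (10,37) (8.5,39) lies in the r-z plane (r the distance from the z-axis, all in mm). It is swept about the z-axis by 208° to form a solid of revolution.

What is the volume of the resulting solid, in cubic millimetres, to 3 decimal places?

Profile (r,z), 5 vertices: (6.5,2.5) (18,4) (15.5,25.5) (10,37) (8.5,39)
edge 0: (6.5,2.5)→(18,4)  cross = 6.5·4 − 18·2.5 = -19.0000; (r_i+r_j)·cross = 24.5·-19.0000 = -465.5000
edge 1: (18,4)→(15.5,25.5)  cross = 18·25.5 − 15.5·4 = 397.0000; (r_i+r_j)·cross = 33.5·397.0000 = 13299.5000
edge 2: (15.5,25.5)→(10,37)  cross = 15.5·37 − 10·25.5 = 318.5000; (r_i+r_j)·cross = 25.5·318.5000 = 8121.7500
edge 3: (10,37)→(8.5,39)  cross = 10·39 − 8.5·37 = 75.5000; (r_i+r_j)·cross = 18.5·75.5000 = 1396.7500
edge 4: (8.5,39)→(6.5,2.5)  cross = 8.5·2.5 − 6.5·39 = -232.2500; (r_i+r_j)·cross = 15·-232.2500 = -3483.7500
Σcross = 539.7500 → A = |Σcross|/2 = 269.8750 mm²
Σ(r_i+r_j)·cross = 18868.7500 → first moment M = |Σ|/6 = 3144.7917
R_c = M/A = 3144.7917/269.8750 = 11.6528 mm
θ = 208° = 3.630285 rad
V = θ·R_c·A = 3.630285·11.6528·269.8750 = 11416.490 mm³

Volume = 11416.490 mm³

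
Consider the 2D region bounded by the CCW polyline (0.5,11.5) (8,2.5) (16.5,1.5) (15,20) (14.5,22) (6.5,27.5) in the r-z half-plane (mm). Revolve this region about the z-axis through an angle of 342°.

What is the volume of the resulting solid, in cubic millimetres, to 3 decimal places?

Volume = 15097.657 mm³

Profile (r,z), 6 vertices: (0.5,11.5) (8,2.5) (16.5,1.5) (15,20) (14.5,22) (6.5,27.5)
edge 0: (0.5,11.5)→(8,2.5)  cross = 0.5·2.5 − 8·11.5 = -90.7500; (r_i+r_j)·cross = 8.5·-90.7500 = -771.3750
edge 1: (8,2.5)→(16.5,1.5)  cross = 8·1.5 − 16.5·2.5 = -29.2500; (r_i+r_j)·cross = 24.5·-29.2500 = -716.6250
edge 2: (16.5,1.5)→(15,20)  cross = 16.5·20 − 15·1.5 = 307.5000; (r_i+r_j)·cross = 31.5·307.5000 = 9686.2500
edge 3: (15,20)→(14.5,22)  cross = 15·22 − 14.5·20 = 40.0000; (r_i+r_j)·cross = 29.5·40.0000 = 1180.0000
edge 4: (14.5,22)→(6.5,27.5)  cross = 14.5·27.5 − 6.5·22 = 255.7500; (r_i+r_j)·cross = 21·255.7500 = 5370.7500
edge 5: (6.5,27.5)→(0.5,11.5)  cross = 6.5·11.5 − 0.5·27.5 = 61.0000; (r_i+r_j)·cross = 7·61.0000 = 427.0000
Σcross = 544.2500 → A = |Σcross|/2 = 272.1250 mm²
Σ(r_i+r_j)·cross = 15176.0000 → first moment M = |Σ|/6 = 2529.3333
R_c = M/A = 2529.3333/272.1250 = 9.2947 mm
θ = 342° = 5.969026 rad
V = θ·R_c·A = 5.969026·9.2947·272.1250 = 15097.657 mm³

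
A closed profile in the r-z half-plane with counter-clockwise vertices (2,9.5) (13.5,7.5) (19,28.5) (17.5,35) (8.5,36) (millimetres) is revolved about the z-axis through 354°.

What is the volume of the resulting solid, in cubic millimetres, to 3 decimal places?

Profile (r,z), 5 vertices: (2,9.5) (13.5,7.5) (19,28.5) (17.5,35) (8.5,36)
edge 0: (2,9.5)→(13.5,7.5)  cross = 2·7.5 − 13.5·9.5 = -113.2500; (r_i+r_j)·cross = 15.5·-113.2500 = -1755.3750
edge 1: (13.5,7.5)→(19,28.5)  cross = 13.5·28.5 − 19·7.5 = 242.2500; (r_i+r_j)·cross = 32.5·242.2500 = 7873.1250
edge 2: (19,28.5)→(17.5,35)  cross = 19·35 − 17.5·28.5 = 166.2500; (r_i+r_j)·cross = 36.5·166.2500 = 6068.1250
edge 3: (17.5,35)→(8.5,36)  cross = 17.5·36 − 8.5·35 = 332.5000; (r_i+r_j)·cross = 26·332.5000 = 8645.0000
edge 4: (8.5,36)→(2,9.5)  cross = 8.5·9.5 − 2·36 = 8.7500; (r_i+r_j)·cross = 10.5·8.7500 = 91.8750
Σcross = 636.5000 → A = |Σcross|/2 = 318.2500 mm²
Σ(r_i+r_j)·cross = 20922.7500 → first moment M = |Σ|/6 = 3487.1250
R_c = M/A = 3487.1250/318.2500 = 10.9572 mm
θ = 354° = 6.178466 rad
V = θ·R_c·A = 6.178466·10.9572·318.2500 = 21545.082 mm³

Volume = 21545.082 mm³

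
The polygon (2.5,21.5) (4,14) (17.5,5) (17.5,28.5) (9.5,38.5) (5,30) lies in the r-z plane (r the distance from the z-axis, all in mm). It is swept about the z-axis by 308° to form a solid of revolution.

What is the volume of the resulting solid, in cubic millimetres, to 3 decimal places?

Volume = 19433.517 mm³

Profile (r,z), 6 vertices: (2.5,21.5) (4,14) (17.5,5) (17.5,28.5) (9.5,38.5) (5,30)
edge 0: (2.5,21.5)→(4,14)  cross = 2.5·14 − 4·21.5 = -51.0000; (r_i+r_j)·cross = 6.5·-51.0000 = -331.5000
edge 1: (4,14)→(17.5,5)  cross = 4·5 − 17.5·14 = -225.0000; (r_i+r_j)·cross = 21.5·-225.0000 = -4837.5000
edge 2: (17.5,5)→(17.5,28.5)  cross = 17.5·28.5 − 17.5·5 = 411.2500; (r_i+r_j)·cross = 35·411.2500 = 14393.7500
edge 3: (17.5,28.5)→(9.5,38.5)  cross = 17.5·38.5 − 9.5·28.5 = 403.0000; (r_i+r_j)·cross = 27·403.0000 = 10881.0000
edge 4: (9.5,38.5)→(5,30)  cross = 9.5·30 − 5·38.5 = 92.5000; (r_i+r_j)·cross = 14.5·92.5000 = 1341.2500
edge 5: (5,30)→(2.5,21.5)  cross = 5·21.5 − 2.5·30 = 32.5000; (r_i+r_j)·cross = 7.5·32.5000 = 243.7500
Σcross = 663.2500 → A = |Σcross|/2 = 331.6250 mm²
Σ(r_i+r_j)·cross = 21690.7500 → first moment M = |Σ|/6 = 3615.1250
R_c = M/A = 3615.1250/331.6250 = 10.9012 mm
θ = 308° = 5.375614 rad
V = θ·R_c·A = 5.375614·10.9012·331.6250 = 19433.517 mm³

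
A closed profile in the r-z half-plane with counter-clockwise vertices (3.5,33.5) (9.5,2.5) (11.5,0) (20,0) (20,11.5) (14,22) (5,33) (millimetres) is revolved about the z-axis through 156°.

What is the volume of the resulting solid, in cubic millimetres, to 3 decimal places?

Volume = 9615.150 mm³

Profile (r,z), 7 vertices: (3.5,33.5) (9.5,2.5) (11.5,0) (20,0) (20,11.5) (14,22) (5,33)
edge 0: (3.5,33.5)→(9.5,2.5)  cross = 3.5·2.5 − 9.5·33.5 = -309.5000; (r_i+r_j)·cross = 13·-309.5000 = -4023.5000
edge 1: (9.5,2.5)→(11.5,0)  cross = 9.5·0 − 11.5·2.5 = -28.7500; (r_i+r_j)·cross = 21·-28.7500 = -603.7500
edge 2: (11.5,0)→(20,0)  cross = 11.5·0 − 20·0 = 0.0000; (r_i+r_j)·cross = 31.5·0.0000 = 0.0000
edge 3: (20,0)→(20,11.5)  cross = 20·11.5 − 20·0 = 230.0000; (r_i+r_j)·cross = 40·230.0000 = 9200.0000
edge 4: (20,11.5)→(14,22)  cross = 20·22 − 14·11.5 = 279.0000; (r_i+r_j)·cross = 34·279.0000 = 9486.0000
edge 5: (14,22)→(5,33)  cross = 14·33 − 5·22 = 352.0000; (r_i+r_j)·cross = 19·352.0000 = 6688.0000
edge 6: (5,33)→(3.5,33.5)  cross = 5·33.5 − 3.5·33 = 52.0000; (r_i+r_j)·cross = 8.5·52.0000 = 442.0000
Σcross = 574.7500 → A = |Σcross|/2 = 287.3750 mm²
Σ(r_i+r_j)·cross = 21188.7500 → first moment M = |Σ|/6 = 3531.4583
R_c = M/A = 3531.4583/287.3750 = 12.2887 mm
θ = 156° = 2.722714 rad
V = θ·R_c·A = 2.722714·12.2887·287.3750 = 9615.150 mm³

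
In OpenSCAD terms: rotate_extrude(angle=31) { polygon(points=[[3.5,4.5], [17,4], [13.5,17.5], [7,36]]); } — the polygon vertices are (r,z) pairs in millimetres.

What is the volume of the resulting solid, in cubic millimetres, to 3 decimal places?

Volume = 1136.660 mm³

Profile (r,z), 4 vertices: (3.5,4.5) (17,4) (13.5,17.5) (7,36)
edge 0: (3.5,4.5)→(17,4)  cross = 3.5·4 − 17·4.5 = -62.5000; (r_i+r_j)·cross = 20.5·-62.5000 = -1281.2500
edge 1: (17,4)→(13.5,17.5)  cross = 17·17.5 − 13.5·4 = 243.5000; (r_i+r_j)·cross = 30.5·243.5000 = 7426.7500
edge 2: (13.5,17.5)→(7,36)  cross = 13.5·36 − 7·17.5 = 363.5000; (r_i+r_j)·cross = 20.5·363.5000 = 7451.7500
edge 3: (7,36)→(3.5,4.5)  cross = 7·4.5 − 3.5·36 = -94.5000; (r_i+r_j)·cross = 10.5·-94.5000 = -992.2500
Σcross = 450.0000 → A = |Σcross|/2 = 225.0000 mm²
Σ(r_i+r_j)·cross = 12605.0000 → first moment M = |Σ|/6 = 2100.8333
R_c = M/A = 2100.8333/225.0000 = 9.3370 mm
θ = 31° = 0.541052 rad
V = θ·R_c·A = 0.541052·9.3370·225.0000 = 1136.660 mm³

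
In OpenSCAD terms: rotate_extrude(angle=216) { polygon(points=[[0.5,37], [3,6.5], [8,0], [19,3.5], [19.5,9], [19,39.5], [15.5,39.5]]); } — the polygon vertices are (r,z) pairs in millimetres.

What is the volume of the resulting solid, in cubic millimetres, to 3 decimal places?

Volume = 25423.967 mm³

Profile (r,z), 7 vertices: (0.5,37) (3,6.5) (8,0) (19,3.5) (19.5,9) (19,39.5) (15.5,39.5)
edge 0: (0.5,37)→(3,6.5)  cross = 0.5·6.5 − 3·37 = -107.7500; (r_i+r_j)·cross = 3.5·-107.7500 = -377.1250
edge 1: (3,6.5)→(8,0)  cross = 3·0 − 8·6.5 = -52.0000; (r_i+r_j)·cross = 11·-52.0000 = -572.0000
edge 2: (8,0)→(19,3.5)  cross = 8·3.5 − 19·0 = 28.0000; (r_i+r_j)·cross = 27·28.0000 = 756.0000
edge 3: (19,3.5)→(19.5,9)  cross = 19·9 − 19.5·3.5 = 102.7500; (r_i+r_j)·cross = 38.5·102.7500 = 3955.8750
edge 4: (19.5,9)→(19,39.5)  cross = 19.5·39.5 − 19·9 = 599.2500; (r_i+r_j)·cross = 38.5·599.2500 = 23071.1250
edge 5: (19,39.5)→(15.5,39.5)  cross = 19·39.5 − 15.5·39.5 = 138.2500; (r_i+r_j)·cross = 34.5·138.2500 = 4769.6250
edge 6: (15.5,39.5)→(0.5,37)  cross = 15.5·37 − 0.5·39.5 = 553.7500; (r_i+r_j)·cross = 16·553.7500 = 8860.0000
Σcross = 1262.2500 → A = |Σcross|/2 = 631.1250 mm²
Σ(r_i+r_j)·cross = 40463.5000 → first moment M = |Σ|/6 = 6743.9167
R_c = M/A = 6743.9167/631.1250 = 10.6855 mm
θ = 216° = 3.769911 rad
V = θ·R_c·A = 3.769911·10.6855·631.1250 = 25423.967 mm³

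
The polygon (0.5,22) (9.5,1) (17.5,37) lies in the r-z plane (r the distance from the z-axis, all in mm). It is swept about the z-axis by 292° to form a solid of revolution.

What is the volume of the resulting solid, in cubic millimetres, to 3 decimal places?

Volume = 11492.295 mm³

Profile (r,z), 3 vertices: (0.5,22) (9.5,1) (17.5,37)
edge 0: (0.5,22)→(9.5,1)  cross = 0.5·1 − 9.5·22 = -208.5000; (r_i+r_j)·cross = 10·-208.5000 = -2085.0000
edge 1: (9.5,1)→(17.5,37)  cross = 9.5·37 − 17.5·1 = 334.0000; (r_i+r_j)·cross = 27·334.0000 = 9018.0000
edge 2: (17.5,37)→(0.5,22)  cross = 17.5·22 − 0.5·37 = 366.5000; (r_i+r_j)·cross = 18·366.5000 = 6597.0000
Σcross = 492.0000 → A = |Σcross|/2 = 246.0000 mm²
Σ(r_i+r_j)·cross = 13530.0000 → first moment M = |Σ|/6 = 2255.0000
R_c = M/A = 2255.0000/246.0000 = 9.1667 mm
θ = 292° = 5.096361 rad
V = θ·R_c·A = 5.096361·9.1667·246.0000 = 11492.295 mm³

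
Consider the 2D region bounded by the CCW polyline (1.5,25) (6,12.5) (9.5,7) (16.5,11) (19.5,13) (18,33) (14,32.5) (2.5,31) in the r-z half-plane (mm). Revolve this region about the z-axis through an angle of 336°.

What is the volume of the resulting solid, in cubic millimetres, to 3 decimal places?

Volume = 22202.874 mm³

Profile (r,z), 8 vertices: (1.5,25) (6,12.5) (9.5,7) (16.5,11) (19.5,13) (18,33) (14,32.5) (2.5,31)
edge 0: (1.5,25)→(6,12.5)  cross = 1.5·12.5 − 6·25 = -131.2500; (r_i+r_j)·cross = 7.5·-131.2500 = -984.3750
edge 1: (6,12.5)→(9.5,7)  cross = 6·7 − 9.5·12.5 = -76.7500; (r_i+r_j)·cross = 15.5·-76.7500 = -1189.6250
edge 2: (9.5,7)→(16.5,11)  cross = 9.5·11 − 16.5·7 = -11.0000; (r_i+r_j)·cross = 26·-11.0000 = -286.0000
edge 3: (16.5,11)→(19.5,13)  cross = 16.5·13 − 19.5·11 = 0.0000; (r_i+r_j)·cross = 36·0.0000 = 0.0000
edge 4: (19.5,13)→(18,33)  cross = 19.5·33 − 18·13 = 409.5000; (r_i+r_j)·cross = 37.5·409.5000 = 15356.2500
edge 5: (18,33)→(14,32.5)  cross = 18·32.5 − 14·33 = 123.0000; (r_i+r_j)·cross = 32·123.0000 = 3936.0000
edge 6: (14,32.5)→(2.5,31)  cross = 14·31 − 2.5·32.5 = 352.7500; (r_i+r_j)·cross = 16.5·352.7500 = 5820.3750
edge 7: (2.5,31)→(1.5,25)  cross = 2.5·25 − 1.5·31 = 16.0000; (r_i+r_j)·cross = 4·16.0000 = 64.0000
Σcross = 682.2500 → A = |Σcross|/2 = 341.1250 mm²
Σ(r_i+r_j)·cross = 22716.6250 → first moment M = |Σ|/6 = 3786.1042
R_c = M/A = 3786.1042/341.1250 = 11.0989 mm
θ = 336° = 5.864306 rad
V = θ·R_c·A = 5.864306·11.0989·341.1250 = 22202.874 mm³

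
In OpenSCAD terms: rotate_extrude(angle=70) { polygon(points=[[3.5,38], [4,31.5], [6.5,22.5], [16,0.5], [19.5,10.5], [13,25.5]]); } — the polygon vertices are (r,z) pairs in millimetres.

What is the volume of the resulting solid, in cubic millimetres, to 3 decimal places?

Volume = 2947.577 mm³

Profile (r,z), 6 vertices: (3.5,38) (4,31.5) (6.5,22.5) (16,0.5) (19.5,10.5) (13,25.5)
edge 0: (3.5,38)→(4,31.5)  cross = 3.5·31.5 − 4·38 = -41.7500; (r_i+r_j)·cross = 7.5·-41.7500 = -313.1250
edge 1: (4,31.5)→(6.5,22.5)  cross = 4·22.5 − 6.5·31.5 = -114.7500; (r_i+r_j)·cross = 10.5·-114.7500 = -1204.8750
edge 2: (6.5,22.5)→(16,0.5)  cross = 6.5·0.5 − 16·22.5 = -356.7500; (r_i+r_j)·cross = 22.5·-356.7500 = -8026.8750
edge 3: (16,0.5)→(19.5,10.5)  cross = 16·10.5 − 19.5·0.5 = 158.2500; (r_i+r_j)·cross = 35.5·158.2500 = 5617.8750
edge 4: (19.5,10.5)→(13,25.5)  cross = 19.5·25.5 − 13·10.5 = 360.7500; (r_i+r_j)·cross = 32.5·360.7500 = 11724.3750
edge 5: (13,25.5)→(3.5,38)  cross = 13·38 − 3.5·25.5 = 404.7500; (r_i+r_j)·cross = 16.5·404.7500 = 6678.3750
Σcross = 410.5000 → A = |Σcross|/2 = 205.2500 mm²
Σ(r_i+r_j)·cross = 14475.7500 → first moment M = |Σ|/6 = 2412.6250
R_c = M/A = 2412.6250/205.2500 = 11.7546 mm
θ = 70° = 1.221730 rad
V = θ·R_c·A = 1.221730·11.7546·205.2500 = 2947.577 mm³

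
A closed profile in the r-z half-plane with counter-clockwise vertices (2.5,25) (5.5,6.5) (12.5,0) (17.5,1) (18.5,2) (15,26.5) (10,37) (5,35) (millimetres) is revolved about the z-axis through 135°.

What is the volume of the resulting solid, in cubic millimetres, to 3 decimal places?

Volume = 9409.512 mm³

Profile (r,z), 8 vertices: (2.5,25) (5.5,6.5) (12.5,0) (17.5,1) (18.5,2) (15,26.5) (10,37) (5,35)
edge 0: (2.5,25)→(5.5,6.5)  cross = 2.5·6.5 − 5.5·25 = -121.2500; (r_i+r_j)·cross = 8·-121.2500 = -970.0000
edge 1: (5.5,6.5)→(12.5,0)  cross = 5.5·0 − 12.5·6.5 = -81.2500; (r_i+r_j)·cross = 18·-81.2500 = -1462.5000
edge 2: (12.5,0)→(17.5,1)  cross = 12.5·1 − 17.5·0 = 12.5000; (r_i+r_j)·cross = 30·12.5000 = 375.0000
edge 3: (17.5,1)→(18.5,2)  cross = 17.5·2 − 18.5·1 = 16.5000; (r_i+r_j)·cross = 36·16.5000 = 594.0000
edge 4: (18.5,2)→(15,26.5)  cross = 18.5·26.5 − 15·2 = 460.2500; (r_i+r_j)·cross = 33.5·460.2500 = 15418.3750
edge 5: (15,26.5)→(10,37)  cross = 15·37 − 10·26.5 = 290.0000; (r_i+r_j)·cross = 25·290.0000 = 7250.0000
edge 6: (10,37)→(5,35)  cross = 10·35 − 5·37 = 165.0000; (r_i+r_j)·cross = 15·165.0000 = 2475.0000
edge 7: (5,35)→(2.5,25)  cross = 5·25 − 2.5·35 = 37.5000; (r_i+r_j)·cross = 7.5·37.5000 = 281.2500
Σcross = 779.2500 → A = |Σcross|/2 = 389.6250 mm²
Σ(r_i+r_j)·cross = 23961.1250 → first moment M = |Σ|/6 = 3993.5208
R_c = M/A = 3993.5208/389.6250 = 10.2497 mm
θ = 135° = 2.356194 rad
V = θ·R_c·A = 2.356194·10.2497·389.6250 = 9409.512 mm³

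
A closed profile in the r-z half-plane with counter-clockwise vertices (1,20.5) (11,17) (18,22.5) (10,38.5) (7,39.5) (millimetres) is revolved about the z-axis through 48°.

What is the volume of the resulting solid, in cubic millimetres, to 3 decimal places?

Volume = 1657.504 mm³

Profile (r,z), 5 vertices: (1,20.5) (11,17) (18,22.5) (10,38.5) (7,39.5)
edge 0: (1,20.5)→(11,17)  cross = 1·17 − 11·20.5 = -208.5000; (r_i+r_j)·cross = 12·-208.5000 = -2502.0000
edge 1: (11,17)→(18,22.5)  cross = 11·22.5 − 18·17 = -58.5000; (r_i+r_j)·cross = 29·-58.5000 = -1696.5000
edge 2: (18,22.5)→(10,38.5)  cross = 18·38.5 − 10·22.5 = 468.0000; (r_i+r_j)·cross = 28·468.0000 = 13104.0000
edge 3: (10,38.5)→(7,39.5)  cross = 10·39.5 − 7·38.5 = 125.5000; (r_i+r_j)·cross = 17·125.5000 = 2133.5000
edge 4: (7,39.5)→(1,20.5)  cross = 7·20.5 − 1·39.5 = 104.0000; (r_i+r_j)·cross = 8·104.0000 = 832.0000
Σcross = 430.5000 → A = |Σcross|/2 = 215.2500 mm²
Σ(r_i+r_j)·cross = 11871.0000 → first moment M = |Σ|/6 = 1978.5000
R_c = M/A = 1978.5000/215.2500 = 9.1916 mm
θ = 48° = 0.837758 rad
V = θ·R_c·A = 0.837758·9.1916·215.2500 = 1657.504 mm³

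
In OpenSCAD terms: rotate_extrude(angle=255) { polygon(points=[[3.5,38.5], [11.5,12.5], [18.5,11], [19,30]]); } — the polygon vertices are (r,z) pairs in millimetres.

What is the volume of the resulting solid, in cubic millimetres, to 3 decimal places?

Volume = 13310.045 mm³

Profile (r,z), 4 vertices: (3.5,38.5) (11.5,12.5) (18.5,11) (19,30)
edge 0: (3.5,38.5)→(11.5,12.5)  cross = 3.5·12.5 − 11.5·38.5 = -399.0000; (r_i+r_j)·cross = 15·-399.0000 = -5985.0000
edge 1: (11.5,12.5)→(18.5,11)  cross = 11.5·11 − 18.5·12.5 = -104.7500; (r_i+r_j)·cross = 30·-104.7500 = -3142.5000
edge 2: (18.5,11)→(19,30)  cross = 18.5·30 − 19·11 = 346.0000; (r_i+r_j)·cross = 37.5·346.0000 = 12975.0000
edge 3: (19,30)→(3.5,38.5)  cross = 19·38.5 − 3.5·30 = 626.5000; (r_i+r_j)·cross = 22.5·626.5000 = 14096.2500
Σcross = 468.7500 → A = |Σcross|/2 = 234.3750 mm²
Σ(r_i+r_j)·cross = 17943.7500 → first moment M = |Σ|/6 = 2990.6250
R_c = M/A = 2990.6250/234.3750 = 12.7600 mm
θ = 255° = 4.450590 rad
V = θ·R_c·A = 4.450590·12.7600·234.3750 = 13310.045 mm³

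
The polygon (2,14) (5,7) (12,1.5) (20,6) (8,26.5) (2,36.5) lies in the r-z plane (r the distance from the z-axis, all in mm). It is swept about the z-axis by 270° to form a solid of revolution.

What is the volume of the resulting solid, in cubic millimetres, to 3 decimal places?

Profile (r,z), 6 vertices: (2,14) (5,7) (12,1.5) (20,6) (8,26.5) (2,36.5)
edge 0: (2,14)→(5,7)  cross = 2·7 − 5·14 = -56.0000; (r_i+r_j)·cross = 7·-56.0000 = -392.0000
edge 1: (5,7)→(12,1.5)  cross = 5·1.5 − 12·7 = -76.5000; (r_i+r_j)·cross = 17·-76.5000 = -1300.5000
edge 2: (12,1.5)→(20,6)  cross = 12·6 − 20·1.5 = 42.0000; (r_i+r_j)·cross = 32·42.0000 = 1344.0000
edge 3: (20,6)→(8,26.5)  cross = 20·26.5 − 8·6 = 482.0000; (r_i+r_j)·cross = 28·482.0000 = 13496.0000
edge 4: (8,26.5)→(2,36.5)  cross = 8·36.5 − 2·26.5 = 239.0000; (r_i+r_j)·cross = 10·239.0000 = 2390.0000
edge 5: (2,36.5)→(2,14)  cross = 2·14 − 2·36.5 = -45.0000; (r_i+r_j)·cross = 4·-45.0000 = -180.0000
Σcross = 585.5000 → A = |Σcross|/2 = 292.7500 mm²
Σ(r_i+r_j)·cross = 15357.5000 → first moment M = |Σ|/6 = 2559.5833
R_c = M/A = 2559.5833/292.7500 = 8.7432 mm
θ = 270° = 4.712389 rad
V = θ·R_c·A = 4.712389·8.7432·292.7500 = 12061.752 mm³

Volume = 12061.752 mm³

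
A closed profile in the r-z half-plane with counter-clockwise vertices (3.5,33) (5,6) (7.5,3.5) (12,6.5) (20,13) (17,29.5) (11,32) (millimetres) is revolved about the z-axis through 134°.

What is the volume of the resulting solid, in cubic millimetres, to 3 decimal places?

Profile (r,z), 7 vertices: (3.5,33) (5,6) (7.5,3.5) (12,6.5) (20,13) (17,29.5) (11,32)
edge 0: (3.5,33)→(5,6)  cross = 3.5·6 − 5·33 = -144.0000; (r_i+r_j)·cross = 8.5·-144.0000 = -1224.0000
edge 1: (5,6)→(7.5,3.5)  cross = 5·3.5 − 7.5·6 = -27.5000; (r_i+r_j)·cross = 12.5·-27.5000 = -343.7500
edge 2: (7.5,3.5)→(12,6.5)  cross = 7.5·6.5 − 12·3.5 = 6.7500; (r_i+r_j)·cross = 19.5·6.7500 = 131.6250
edge 3: (12,6.5)→(20,13)  cross = 12·13 − 20·6.5 = 26.0000; (r_i+r_j)·cross = 32·26.0000 = 832.0000
edge 4: (20,13)→(17,29.5)  cross = 20·29.5 − 17·13 = 369.0000; (r_i+r_j)·cross = 37·369.0000 = 13653.0000
edge 5: (17,29.5)→(11,32)  cross = 17·32 − 11·29.5 = 219.5000; (r_i+r_j)·cross = 28·219.5000 = 6146.0000
edge 6: (11,32)→(3.5,33)  cross = 11·33 − 3.5·32 = 251.0000; (r_i+r_j)·cross = 14.5·251.0000 = 3639.5000
Σcross = 700.7500 → A = |Σcross|/2 = 350.3750 mm²
Σ(r_i+r_j)·cross = 22834.3750 → first moment M = |Σ|/6 = 3805.7292
R_c = M/A = 3805.7292/350.3750 = 10.8619 mm
θ = 134° = 2.338741 rad
V = θ·R_c·A = 2.338741·10.8619·350.3750 = 8900.616 mm³

Volume = 8900.616 mm³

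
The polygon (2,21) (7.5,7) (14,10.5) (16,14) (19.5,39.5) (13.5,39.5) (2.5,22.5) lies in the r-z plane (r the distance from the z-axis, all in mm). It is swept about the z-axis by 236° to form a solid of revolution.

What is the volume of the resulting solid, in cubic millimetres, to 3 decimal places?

Volume = 15749.681 mm³

Profile (r,z), 7 vertices: (2,21) (7.5,7) (14,10.5) (16,14) (19.5,39.5) (13.5,39.5) (2.5,22.5)
edge 0: (2,21)→(7.5,7)  cross = 2·7 − 7.5·21 = -143.5000; (r_i+r_j)·cross = 9.5·-143.5000 = -1363.2500
edge 1: (7.5,7)→(14,10.5)  cross = 7.5·10.5 − 14·7 = -19.2500; (r_i+r_j)·cross = 21.5·-19.2500 = -413.8750
edge 2: (14,10.5)→(16,14)  cross = 14·14 − 16·10.5 = 28.0000; (r_i+r_j)·cross = 30·28.0000 = 840.0000
edge 3: (16,14)→(19.5,39.5)  cross = 16·39.5 − 19.5·14 = 359.0000; (r_i+r_j)·cross = 35.5·359.0000 = 12744.5000
edge 4: (19.5,39.5)→(13.5,39.5)  cross = 19.5·39.5 − 13.5·39.5 = 237.0000; (r_i+r_j)·cross = 33·237.0000 = 7821.0000
edge 5: (13.5,39.5)→(2.5,22.5)  cross = 13.5·22.5 − 2.5·39.5 = 205.0000; (r_i+r_j)·cross = 16·205.0000 = 3280.0000
edge 6: (2.5,22.5)→(2,21)  cross = 2.5·21 − 2·22.5 = 7.5000; (r_i+r_j)·cross = 4.5·7.5000 = 33.7500
Σcross = 673.7500 → A = |Σcross|/2 = 336.8750 mm²
Σ(r_i+r_j)·cross = 22942.1250 → first moment M = |Σ|/6 = 3823.6875
R_c = M/A = 3823.6875/336.8750 = 11.3505 mm
θ = 236° = 4.118977 rad
V = θ·R_c·A = 4.118977·11.3505·336.8750 = 15749.681 mm³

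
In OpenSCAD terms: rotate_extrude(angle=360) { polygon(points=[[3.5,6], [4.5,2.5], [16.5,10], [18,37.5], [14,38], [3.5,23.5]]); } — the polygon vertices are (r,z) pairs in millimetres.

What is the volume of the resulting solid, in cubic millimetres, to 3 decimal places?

Volume = 24251.917 mm³

Profile (r,z), 6 vertices: (3.5,6) (4.5,2.5) (16.5,10) (18,37.5) (14,38) (3.5,23.5)
edge 0: (3.5,6)→(4.5,2.5)  cross = 3.5·2.5 − 4.5·6 = -18.2500; (r_i+r_j)·cross = 8·-18.2500 = -146.0000
edge 1: (4.5,2.5)→(16.5,10)  cross = 4.5·10 − 16.5·2.5 = 3.7500; (r_i+r_j)·cross = 21·3.7500 = 78.7500
edge 2: (16.5,10)→(18,37.5)  cross = 16.5·37.5 − 18·10 = 438.7500; (r_i+r_j)·cross = 34.5·438.7500 = 15136.8750
edge 3: (18,37.5)→(14,38)  cross = 18·38 − 14·37.5 = 159.0000; (r_i+r_j)·cross = 32·159.0000 = 5088.0000
edge 4: (14,38)→(3.5,23.5)  cross = 14·23.5 − 3.5·38 = 196.0000; (r_i+r_j)·cross = 17.5·196.0000 = 3430.0000
edge 5: (3.5,23.5)→(3.5,6)  cross = 3.5·6 − 3.5·23.5 = -61.2500; (r_i+r_j)·cross = 7·-61.2500 = -428.7500
Σcross = 718.0000 → A = |Σcross|/2 = 359.0000 mm²
Σ(r_i+r_j)·cross = 23158.8750 → first moment M = |Σ|/6 = 3859.8125
R_c = M/A = 3859.8125/359.0000 = 10.7516 mm
θ = 360° = 6.283185 rad
V = θ·R_c·A = 6.283185·10.7516·359.0000 = 24251.917 mm³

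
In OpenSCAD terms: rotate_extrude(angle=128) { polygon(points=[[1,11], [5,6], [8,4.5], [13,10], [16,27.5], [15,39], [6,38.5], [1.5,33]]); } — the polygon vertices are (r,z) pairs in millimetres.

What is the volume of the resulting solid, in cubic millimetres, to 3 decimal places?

Volume = 7571.145 mm³

Profile (r,z), 8 vertices: (1,11) (5,6) (8,4.5) (13,10) (16,27.5) (15,39) (6,38.5) (1.5,33)
edge 0: (1,11)→(5,6)  cross = 1·6 − 5·11 = -49.0000; (r_i+r_j)·cross = 6·-49.0000 = -294.0000
edge 1: (5,6)→(8,4.5)  cross = 5·4.5 − 8·6 = -25.5000; (r_i+r_j)·cross = 13·-25.5000 = -331.5000
edge 2: (8,4.5)→(13,10)  cross = 8·10 − 13·4.5 = 21.5000; (r_i+r_j)·cross = 21·21.5000 = 451.5000
edge 3: (13,10)→(16,27.5)  cross = 13·27.5 − 16·10 = 197.5000; (r_i+r_j)·cross = 29·197.5000 = 5727.5000
edge 4: (16,27.5)→(15,39)  cross = 16·39 − 15·27.5 = 211.5000; (r_i+r_j)·cross = 31·211.5000 = 6556.5000
edge 5: (15,39)→(6,38.5)  cross = 15·38.5 − 6·39 = 343.5000; (r_i+r_j)·cross = 21·343.5000 = 7213.5000
edge 6: (6,38.5)→(1.5,33)  cross = 6·33 − 1.5·38.5 = 140.2500; (r_i+r_j)·cross = 7.5·140.2500 = 1051.8750
edge 7: (1.5,33)→(1,11)  cross = 1.5·11 − 1·33 = -16.5000; (r_i+r_j)·cross = 2.5·-16.5000 = -41.2500
Σcross = 823.2500 → A = |Σcross|/2 = 411.6250 mm²
Σ(r_i+r_j)·cross = 20334.1250 → first moment M = |Σ|/6 = 3389.0208
R_c = M/A = 3389.0208/411.6250 = 8.2333 mm
θ = 128° = 2.234021 rad
V = θ·R_c·A = 2.234021·8.2333·411.6250 = 7571.145 mm³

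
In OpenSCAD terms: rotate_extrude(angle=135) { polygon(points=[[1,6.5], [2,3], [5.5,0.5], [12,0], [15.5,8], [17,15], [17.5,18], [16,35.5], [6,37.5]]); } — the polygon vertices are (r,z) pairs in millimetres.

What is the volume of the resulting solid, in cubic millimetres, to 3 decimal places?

Profile (r,z), 9 vertices: (1,6.5) (2,3) (5.5,0.5) (12,0) (15.5,8) (17,15) (17.5,18) (16,35.5) (6,37.5)
edge 0: (1,6.5)→(2,3)  cross = 1·3 − 2·6.5 = -10.0000; (r_i+r_j)·cross = 3·-10.0000 = -30.0000
edge 1: (2,3)→(5.5,0.5)  cross = 2·0.5 − 5.5·3 = -15.5000; (r_i+r_j)·cross = 7.5·-15.5000 = -116.2500
edge 2: (5.5,0.5)→(12,0)  cross = 5.5·0 − 12·0.5 = -6.0000; (r_i+r_j)·cross = 17.5·-6.0000 = -105.0000
edge 3: (12,0)→(15.5,8)  cross = 12·8 − 15.5·0 = 96.0000; (r_i+r_j)·cross = 27.5·96.0000 = 2640.0000
edge 4: (15.5,8)→(17,15)  cross = 15.5·15 − 17·8 = 96.5000; (r_i+r_j)·cross = 32.5·96.5000 = 3136.2500
edge 5: (17,15)→(17.5,18)  cross = 17·18 − 17.5·15 = 43.5000; (r_i+r_j)·cross = 34.5·43.5000 = 1500.7500
edge 6: (17.5,18)→(16,35.5)  cross = 17.5·35.5 − 16·18 = 333.2500; (r_i+r_j)·cross = 33.5·333.2500 = 11163.8750
edge 7: (16,35.5)→(6,37.5)  cross = 16·37.5 − 6·35.5 = 387.0000; (r_i+r_j)·cross = 22·387.0000 = 8514.0000
edge 8: (6,37.5)→(1,6.5)  cross = 6·6.5 − 1·37.5 = 1.5000; (r_i+r_j)·cross = 7·1.5000 = 10.5000
Σcross = 926.2500 → A = |Σcross|/2 = 463.1250 mm²
Σ(r_i+r_j)·cross = 26714.1250 → first moment M = |Σ|/6 = 4452.3542
R_c = M/A = 4452.3542/463.1250 = 9.6137 mm
θ = 135° = 2.356194 rad
V = θ·R_c·A = 2.356194·9.6137·463.1250 = 10490.612 mm³

Volume = 10490.612 mm³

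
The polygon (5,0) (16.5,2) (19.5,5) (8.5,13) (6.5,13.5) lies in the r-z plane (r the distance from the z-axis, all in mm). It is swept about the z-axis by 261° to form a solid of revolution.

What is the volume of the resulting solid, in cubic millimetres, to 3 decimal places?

Volume = 5592.781 mm³

Profile (r,z), 5 vertices: (5,0) (16.5,2) (19.5,5) (8.5,13) (6.5,13.5)
edge 0: (5,0)→(16.5,2)  cross = 5·2 − 16.5·0 = 10.0000; (r_i+r_j)·cross = 21.5·10.0000 = 215.0000
edge 1: (16.5,2)→(19.5,5)  cross = 16.5·5 − 19.5·2 = 43.5000; (r_i+r_j)·cross = 36·43.5000 = 1566.0000
edge 2: (19.5,5)→(8.5,13)  cross = 19.5·13 − 8.5·5 = 211.0000; (r_i+r_j)·cross = 28·211.0000 = 5908.0000
edge 3: (8.5,13)→(6.5,13.5)  cross = 8.5·13.5 − 6.5·13 = 30.2500; (r_i+r_j)·cross = 15·30.2500 = 453.7500
edge 4: (6.5,13.5)→(5,0)  cross = 6.5·0 − 5·13.5 = -67.5000; (r_i+r_j)·cross = 11.5·-67.5000 = -776.2500
Σcross = 227.2500 → A = |Σcross|/2 = 113.6250 mm²
Σ(r_i+r_j)·cross = 7366.5000 → first moment M = |Σ|/6 = 1227.7500
R_c = M/A = 1227.7500/113.6250 = 10.8053 mm
θ = 261° = 4.555309 rad
V = θ·R_c·A = 4.555309·10.8053·113.6250 = 5592.781 mm³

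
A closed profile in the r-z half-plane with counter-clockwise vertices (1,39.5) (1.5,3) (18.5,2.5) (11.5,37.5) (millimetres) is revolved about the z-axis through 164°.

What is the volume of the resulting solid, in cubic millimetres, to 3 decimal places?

Volume = 11441.608 mm³

Profile (r,z), 4 vertices: (1,39.5) (1.5,3) (18.5,2.5) (11.5,37.5)
edge 0: (1,39.5)→(1.5,3)  cross = 1·3 − 1.5·39.5 = -56.2500; (r_i+r_j)·cross = 2.5·-56.2500 = -140.6250
edge 1: (1.5,3)→(18.5,2.5)  cross = 1.5·2.5 − 18.5·3 = -51.7500; (r_i+r_j)·cross = 20·-51.7500 = -1035.0000
edge 2: (18.5,2.5)→(11.5,37.5)  cross = 18.5·37.5 − 11.5·2.5 = 665.0000; (r_i+r_j)·cross = 30·665.0000 = 19950.0000
edge 3: (11.5,37.5)→(1,39.5)  cross = 11.5·39.5 − 1·37.5 = 416.7500; (r_i+r_j)·cross = 12.5·416.7500 = 5209.3750
Σcross = 973.7500 → A = |Σcross|/2 = 486.8750 mm²
Σ(r_i+r_j)·cross = 23983.7500 → first moment M = |Σ|/6 = 3997.2917
R_c = M/A = 3997.2917/486.8750 = 8.2101 mm
θ = 164° = 2.862340 rad
V = θ·R_c·A = 2.862340·8.2101·486.8750 = 11441.608 mm³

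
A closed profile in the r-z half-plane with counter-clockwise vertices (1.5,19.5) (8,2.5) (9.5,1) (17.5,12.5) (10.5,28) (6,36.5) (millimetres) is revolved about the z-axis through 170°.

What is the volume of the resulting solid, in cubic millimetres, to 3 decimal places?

Profile (r,z), 6 vertices: (1.5,19.5) (8,2.5) (9.5,1) (17.5,12.5) (10.5,28) (6,36.5)
edge 0: (1.5,19.5)→(8,2.5)  cross = 1.5·2.5 − 8·19.5 = -152.2500; (r_i+r_j)·cross = 9.5·-152.2500 = -1446.3750
edge 1: (8,2.5)→(9.5,1)  cross = 8·1 − 9.5·2.5 = -15.7500; (r_i+r_j)·cross = 17.5·-15.7500 = -275.6250
edge 2: (9.5,1)→(17.5,12.5)  cross = 9.5·12.5 − 17.5·1 = 101.2500; (r_i+r_j)·cross = 27·101.2500 = 2733.7500
edge 3: (17.5,12.5)→(10.5,28)  cross = 17.5·28 − 10.5·12.5 = 358.7500; (r_i+r_j)·cross = 28·358.7500 = 10045.0000
edge 4: (10.5,28)→(6,36.5)  cross = 10.5·36.5 − 6·28 = 215.2500; (r_i+r_j)·cross = 16.5·215.2500 = 3551.6250
edge 5: (6,36.5)→(1.5,19.5)  cross = 6·19.5 − 1.5·36.5 = 62.2500; (r_i+r_j)·cross = 7.5·62.2500 = 466.8750
Σcross = 569.5000 → A = |Σcross|/2 = 284.7500 mm²
Σ(r_i+r_j)·cross = 15075.2500 → first moment M = |Σ|/6 = 2512.5417
R_c = M/A = 2512.5417/284.7500 = 8.8237 mm
θ = 170° = 2.967060 rad
V = θ·R_c·A = 2.967060·8.8237·284.7500 = 7454.861 mm³

Volume = 7454.861 mm³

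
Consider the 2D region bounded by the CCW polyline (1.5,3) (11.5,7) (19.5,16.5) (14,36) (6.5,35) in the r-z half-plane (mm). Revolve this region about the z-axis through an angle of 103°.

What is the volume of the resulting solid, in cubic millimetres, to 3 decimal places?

Profile (r,z), 5 vertices: (1.5,3) (11.5,7) (19.5,16.5) (14,36) (6.5,35)
edge 0: (1.5,3)→(11.5,7)  cross = 1.5·7 − 11.5·3 = -24.0000; (r_i+r_j)·cross = 13·-24.0000 = -312.0000
edge 1: (11.5,7)→(19.5,16.5)  cross = 11.5·16.5 − 19.5·7 = 53.2500; (r_i+r_j)·cross = 31·53.2500 = 1650.7500
edge 2: (19.5,16.5)→(14,36)  cross = 19.5·36 − 14·16.5 = 471.0000; (r_i+r_j)·cross = 33.5·471.0000 = 15778.5000
edge 3: (14,36)→(6.5,35)  cross = 14·35 − 6.5·36 = 256.0000; (r_i+r_j)·cross = 20.5·256.0000 = 5248.0000
edge 4: (6.5,35)→(1.5,3)  cross = 6.5·3 − 1.5·35 = -33.0000; (r_i+r_j)·cross = 8·-33.0000 = -264.0000
Σcross = 723.2500 → A = |Σcross|/2 = 361.6250 mm²
Σ(r_i+r_j)·cross = 22101.2500 → first moment M = |Σ|/6 = 3683.5417
R_c = M/A = 3683.5417/361.6250 = 10.1861 mm
θ = 103° = 1.797689 rad
V = θ·R_c·A = 1.797689·10.1861·361.6250 = 6621.863 mm³

Volume = 6621.863 mm³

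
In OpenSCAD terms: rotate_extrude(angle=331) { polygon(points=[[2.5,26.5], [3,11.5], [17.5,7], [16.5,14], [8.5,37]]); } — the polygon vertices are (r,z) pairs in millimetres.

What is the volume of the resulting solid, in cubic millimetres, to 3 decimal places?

Volume = 13649.701 mm³

Profile (r,z), 5 vertices: (2.5,26.5) (3,11.5) (17.5,7) (16.5,14) (8.5,37)
edge 0: (2.5,26.5)→(3,11.5)  cross = 2.5·11.5 − 3·26.5 = -50.7500; (r_i+r_j)·cross = 5.5·-50.7500 = -279.1250
edge 1: (3,11.5)→(17.5,7)  cross = 3·7 − 17.5·11.5 = -180.2500; (r_i+r_j)·cross = 20.5·-180.2500 = -3695.1250
edge 2: (17.5,7)→(16.5,14)  cross = 17.5·14 − 16.5·7 = 129.5000; (r_i+r_j)·cross = 34·129.5000 = 4403.0000
edge 3: (16.5,14)→(8.5,37)  cross = 16.5·37 − 8.5·14 = 491.5000; (r_i+r_j)·cross = 25·491.5000 = 12287.5000
edge 4: (8.5,37)→(2.5,26.5)  cross = 8.5·26.5 − 2.5·37 = 132.7500; (r_i+r_j)·cross = 11·132.7500 = 1460.2500
Σcross = 522.7500 → A = |Σcross|/2 = 261.3750 mm²
Σ(r_i+r_j)·cross = 14176.5000 → first moment M = |Σ|/6 = 2362.7500
R_c = M/A = 2362.7500/261.3750 = 9.0397 mm
θ = 331° = 5.777040 rad
V = θ·R_c·A = 5.777040·9.0397·261.3750 = 13649.701 mm³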